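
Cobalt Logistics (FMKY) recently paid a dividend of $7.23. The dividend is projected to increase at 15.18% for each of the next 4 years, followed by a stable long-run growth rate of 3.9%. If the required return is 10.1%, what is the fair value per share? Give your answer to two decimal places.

$177.53

Two-stage DDM. Project D₁…D_4 at 0.1518, terminal growth 0.039, discount at r = 0.101.
D_1 = 8.3275
D_2 = 9.5916
D_3 = 11.0476
D_4 = 12.7247
Terminal value at t=4: TV = D_5/(r−g) = 13.2209/(0.101−0.039) = 213.2409
P₀ = 8.3275/(1+0.101)^1 + 9.5916/(1+0.101)^2 + 11.0476/(1+0.101)^3 + 12.7247/(1+0.101)^4 + 213.2409/(1+0.101)^4 = 177.5314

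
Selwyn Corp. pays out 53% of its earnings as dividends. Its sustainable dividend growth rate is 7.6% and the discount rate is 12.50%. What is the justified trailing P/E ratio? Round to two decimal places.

Justified trailing P/E = b(1+g)/(r−g) = 0.53×(1+0.076)/(0.125−0.076) = 11.6384

11.64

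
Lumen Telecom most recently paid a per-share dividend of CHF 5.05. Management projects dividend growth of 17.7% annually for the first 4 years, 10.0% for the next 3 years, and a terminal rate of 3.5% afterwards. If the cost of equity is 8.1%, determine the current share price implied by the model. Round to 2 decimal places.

CHF 215.41

Three-stage DDM. Project D₁…D_7; terminal Gordon value at t=7 with g = 0.035; discount at r = 0.081.
D_1 = 5.9439
D_2 = 6.9959
D_3 = 8.2342
D_4 = 9.6916
D_5 = 10.6608
D_6 = 11.7269
D_7 = 12.8996
TV_7 = 13.3511/(0.081−0.035) = 290.2404
P₀ = Σ Dₜ/(1+r)ᵗ + TV_7/(1+r)^7 = 215.4091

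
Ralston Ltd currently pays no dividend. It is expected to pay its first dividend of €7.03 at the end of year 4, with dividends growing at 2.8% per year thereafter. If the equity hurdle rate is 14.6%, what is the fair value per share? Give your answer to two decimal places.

€39.58

Deferred-dividend DDM. At t=3 the remaining stream is a growing perpetuity with first payment D_4 = 7.03.
V_3 = D_4/(r−g) = 7.03/(0.146−0.028) = 59.5763
P₀ = V_3/(1+r)^3 = 59.5763/(1+0.146)^3 = 39.5840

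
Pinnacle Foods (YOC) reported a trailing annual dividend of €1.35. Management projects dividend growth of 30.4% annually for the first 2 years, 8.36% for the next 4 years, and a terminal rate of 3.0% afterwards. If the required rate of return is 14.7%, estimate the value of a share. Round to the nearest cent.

€21.58

Three-stage DDM. Project D₁…D_6; terminal Gordon value at t=6 with g = 0.03; discount at r = 0.147.
D_1 = 1.7604
D_2 = 2.2956
D_3 = 2.4875
D_4 = 2.6954
D_5 = 2.9208
D_6 = 3.1649
TV_6 = 3.2599/(0.147−0.03) = 27.8623
P₀ = Σ Dₜ/(1+r)ᵗ + TV_6/(1+r)^6 = 21.5824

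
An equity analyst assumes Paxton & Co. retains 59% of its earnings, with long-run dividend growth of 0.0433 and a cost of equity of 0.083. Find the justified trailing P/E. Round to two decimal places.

10.77

Payout ratio b = 1 − 0.59 = 0.41.
Justified trailing P/E = b(1+g)/(r−g) = 0.41×(1+0.0433)/(0.083−0.0433) = 10.7746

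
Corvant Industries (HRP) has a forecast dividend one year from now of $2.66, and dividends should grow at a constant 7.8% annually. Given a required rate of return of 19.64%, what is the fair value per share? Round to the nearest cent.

$22.47

Gordon growth model: P₀ = D₁/(r − g), with D₁ = 2.66 given directly.
P₀ = 2.6600 / (0.1964 − 0.078) = 2.6600 / 0.1184 = 22.4662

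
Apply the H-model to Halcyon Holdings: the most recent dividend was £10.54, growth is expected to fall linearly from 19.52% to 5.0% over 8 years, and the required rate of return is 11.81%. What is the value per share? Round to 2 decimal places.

£252.40

H-model: P₀ = D₀[(1+g_L) + H(g_S−g_L)]/(r−g_L), with H = 8/2 = 4.
P₀ = 10.54 × [(1+0.05) + 4×(0.1952−0.05)] / (0.1181−0.05)
   = 10.54 × 1.6308 / 0.0681 = 252.4028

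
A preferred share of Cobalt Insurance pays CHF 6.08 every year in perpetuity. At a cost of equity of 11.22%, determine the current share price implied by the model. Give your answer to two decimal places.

CHF 54.19

Zero-growth DDM (perpetuity): P₀ = D/r = 6.08 / 0.1122 = 54.1889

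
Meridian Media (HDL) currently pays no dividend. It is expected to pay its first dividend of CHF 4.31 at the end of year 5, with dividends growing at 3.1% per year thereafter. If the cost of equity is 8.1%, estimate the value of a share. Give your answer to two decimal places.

Deferred-dividend DDM. At t=4 the remaining stream is a growing perpetuity with first payment D_5 = 4.31.
V_4 = D_5/(r−g) = 4.31/(0.081−0.031) = 86.2000
P₀ = V_4/(1+r)^4 = 86.2000/(1+0.081)^4 = 63.1255

CHF 63.13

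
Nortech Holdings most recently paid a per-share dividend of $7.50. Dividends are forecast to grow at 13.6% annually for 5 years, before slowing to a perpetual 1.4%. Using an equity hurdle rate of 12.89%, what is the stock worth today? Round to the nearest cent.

Two-stage DDM. Project D₁…D_5 at 0.136, terminal growth 0.014, discount at r = 0.1289.
D_1 = 8.5200
D_2 = 9.6787
D_3 = 10.9950
D_4 = 12.4903
D_5 = 14.1890
Terminal value at t=5: TV = D_6/(r−g) = 14.3877/(0.1289−0.014) = 125.2192
P₀ = 8.5200/(1+0.1289)^1 + 9.6787/(1+0.1289)^2 + 10.9950/(1+0.1289)^3 + 12.4903/(1+0.1289)^4 + 14.1890/(1+0.1289)^5 + 125.2192/(1+0.1289)^5 = 106.5092

$106.51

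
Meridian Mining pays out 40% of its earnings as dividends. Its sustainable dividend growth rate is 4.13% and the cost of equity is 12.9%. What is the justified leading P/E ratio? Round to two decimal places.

4.56

Justified leading P/E = b/(r−g) = 0.40/(0.129−0.0413) = 4.5610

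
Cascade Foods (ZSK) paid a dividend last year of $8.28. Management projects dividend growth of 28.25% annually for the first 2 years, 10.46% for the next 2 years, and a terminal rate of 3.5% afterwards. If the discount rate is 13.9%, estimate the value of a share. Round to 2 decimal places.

Three-stage DDM. Project D₁…D_4; terminal Gordon value at t=4 with g = 0.035; discount at r = 0.139.
D_1 = 10.6191
D_2 = 13.6190
D_3 = 15.0435
D_4 = 16.6171
TV_4 = 17.1987/(0.139−0.035) = 165.3721
P₀ = Σ Dₜ/(1+r)ᵗ + TV_4/(1+r)^4 = 138.1328

$138.13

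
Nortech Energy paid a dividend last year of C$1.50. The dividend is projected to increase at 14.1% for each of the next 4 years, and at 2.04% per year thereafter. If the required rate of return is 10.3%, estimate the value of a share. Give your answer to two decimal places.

C$27.75

Two-stage DDM. Project D₁…D_4 at 0.141, terminal growth 0.0204, discount at r = 0.103.
D_1 = 1.7115
D_2 = 1.9528
D_3 = 2.2282
D_4 = 2.5423
Terminal value at t=4: TV = D_5/(r−g) = 2.5942/(0.103−0.0204) = 31.4068
P₀ = 1.7115/(1+0.103)^1 + 1.9528/(1+0.103)^2 + 2.2282/(1+0.103)^3 + 2.5423/(1+0.103)^4 + 31.4068/(1+0.103)^4 = 27.7538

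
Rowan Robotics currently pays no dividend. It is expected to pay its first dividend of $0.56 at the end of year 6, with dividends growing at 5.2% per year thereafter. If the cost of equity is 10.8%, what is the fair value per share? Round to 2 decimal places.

Deferred-dividend DDM. At t=5 the remaining stream is a growing perpetuity with first payment D_6 = 0.56.
V_5 = D_6/(r−g) = 0.56/(0.108−0.052) = 10.0000
P₀ = V_5/(1+r)^5 = 10.0000/(1+0.108)^5 = 5.9883

$5.99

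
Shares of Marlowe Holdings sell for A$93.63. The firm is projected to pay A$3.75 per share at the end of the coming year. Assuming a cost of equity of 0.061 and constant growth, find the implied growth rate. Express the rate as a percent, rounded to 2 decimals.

From P₀ = D₁/(r − g), the implied growth is g = r − D₁/P₀.
g = 0.061 − 3.75/93.63 = 0.061 − 0.04005 = 0.02095

2.09%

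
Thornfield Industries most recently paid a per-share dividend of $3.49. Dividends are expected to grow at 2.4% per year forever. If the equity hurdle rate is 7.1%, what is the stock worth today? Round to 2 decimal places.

Gordon growth model: P₀ = D₁/(r − g). D₁ = 3.49 × (1 + 0.024) = 3.5738.
P₀ = 3.5738 / (0.071 − 0.024) = 3.5738 / 0.047 = 76.0374

$76.04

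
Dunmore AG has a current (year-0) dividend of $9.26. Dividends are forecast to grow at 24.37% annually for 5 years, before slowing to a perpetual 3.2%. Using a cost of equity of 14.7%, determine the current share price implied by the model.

$183.97

Two-stage DDM. Project D₁…D_5 at 0.2437, terminal growth 0.032, discount at r = 0.147.
D_1 = 11.5167
D_2 = 14.3233
D_3 = 17.8139
D_4 = 22.1551
D_5 = 27.5543
Terminal value at t=5: TV = D_6/(r−g) = 28.4360/(0.147−0.032) = 247.2698
P₀ = 11.5167/(1+0.147)^1 + 14.3233/(1+0.147)^2 + 17.8139/(1+0.147)^3 + 22.1551/(1+0.147)^4 + 27.5543/(1+0.147)^5 + 247.2698/(1+0.147)^5 = 183.9656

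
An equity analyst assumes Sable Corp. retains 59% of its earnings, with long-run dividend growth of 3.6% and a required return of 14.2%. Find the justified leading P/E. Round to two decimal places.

3.87

Payout ratio b = 1 − 0.59 = 0.41.
Justified leading P/E = b/(r−g) = 0.41/(0.142−0.036) = 3.8679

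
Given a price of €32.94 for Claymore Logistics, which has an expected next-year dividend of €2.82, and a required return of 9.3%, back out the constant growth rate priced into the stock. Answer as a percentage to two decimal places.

From P₀ = D₁/(r − g), the implied growth is g = r − D₁/P₀.
g = 0.093 − 2.82/32.94 = 0.093 − 0.08561 = 0.00739

0.74%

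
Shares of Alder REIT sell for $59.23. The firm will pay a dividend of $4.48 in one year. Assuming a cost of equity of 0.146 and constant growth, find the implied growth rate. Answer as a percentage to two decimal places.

7.04%

From P₀ = D₁/(r − g), the implied growth is g = r − D₁/P₀.
g = 0.146 − 4.48/59.23 = 0.146 − 0.07564 = 0.07036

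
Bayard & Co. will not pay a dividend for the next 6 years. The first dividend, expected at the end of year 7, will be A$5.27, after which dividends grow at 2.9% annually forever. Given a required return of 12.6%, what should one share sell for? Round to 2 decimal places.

A$26.66

Deferred-dividend DDM. At t=6 the remaining stream is a growing perpetuity with first payment D_7 = 5.27.
V_6 = D_7/(r−g) = 5.27/(0.126−0.029) = 54.3299
P₀ = V_6/(1+r)^6 = 54.3299/(1+0.126)^6 = 26.6568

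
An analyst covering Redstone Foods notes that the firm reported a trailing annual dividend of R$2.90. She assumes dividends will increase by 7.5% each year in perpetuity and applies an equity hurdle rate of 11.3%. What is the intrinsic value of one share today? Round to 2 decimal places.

Gordon growth model: P₀ = D₁/(r − g). D₁ = 2.90 × (1 + 0.075) = 3.1175.
P₀ = 3.1175 / (0.113 − 0.075) = 3.1175 / 0.038 = 82.0395

R$82.04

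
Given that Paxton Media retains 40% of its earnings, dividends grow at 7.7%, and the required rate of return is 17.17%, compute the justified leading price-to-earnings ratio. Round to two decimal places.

Payout ratio b = 1 − 0.40 = 0.60.
Justified leading P/E = b/(r−g) = 0.60/(0.1717−0.077) = 6.3358

6.34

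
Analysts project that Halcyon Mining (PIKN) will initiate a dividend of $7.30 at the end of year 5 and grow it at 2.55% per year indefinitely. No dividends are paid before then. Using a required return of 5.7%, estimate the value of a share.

$185.66

Deferred-dividend DDM. At t=4 the remaining stream is a growing perpetuity with first payment D_5 = 7.30.
V_4 = D_5/(r−g) = 7.30/(0.057−0.0255) = 231.7460
P₀ = V_4/(1+r)^4 = 231.7460/(1+0.057)^4 = 185.6574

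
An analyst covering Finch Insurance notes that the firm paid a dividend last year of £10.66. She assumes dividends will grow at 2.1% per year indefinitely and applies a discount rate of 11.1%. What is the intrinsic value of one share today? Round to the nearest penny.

£120.93

Gordon growth model: P₀ = D₁/(r − g). D₁ = 10.66 × (1 + 0.021) = 10.8839.
P₀ = 10.8839 / (0.111 − 0.021) = 10.8839 / 0.09 = 120.9318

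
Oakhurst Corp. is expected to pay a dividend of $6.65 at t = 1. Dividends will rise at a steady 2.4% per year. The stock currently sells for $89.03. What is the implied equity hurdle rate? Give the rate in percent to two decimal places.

Rearranging the constant-growth DDM: r = D₁/P₀ + g.
r = 6.6500 / 89.03 + 0.024 = 0.07469 + 0.024 = 0.09869

9.87%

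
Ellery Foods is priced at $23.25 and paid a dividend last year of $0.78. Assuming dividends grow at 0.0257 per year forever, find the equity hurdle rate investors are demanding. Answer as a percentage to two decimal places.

6.01%

Rearranging the constant-growth DDM: r = D₁/P₀ + g.
D₁ = 0.78 × (1 + 0.0257) = 0.8000.
r = 0.8000 / 23.25 + 0.0257 = 0.03441 + 0.0257 = 0.06011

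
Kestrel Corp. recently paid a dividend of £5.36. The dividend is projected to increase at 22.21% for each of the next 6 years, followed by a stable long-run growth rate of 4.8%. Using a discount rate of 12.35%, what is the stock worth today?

Two-stage DDM. Project D₁…D_6 at 0.2221, terminal growth 0.048, discount at r = 0.1235.
D_1 = 6.5505
D_2 = 8.0053
D_3 = 9.7833
D_4 = 11.9562
D_5 = 14.6116
D_6 = 17.8569
Terminal value at t=6: TV = D_7/(r−g) = 18.7140/(0.1235−0.048) = 247.8675
P₀ = 6.5505/(1+0.1235)^1 + 8.0053/(1+0.1235)^2 + 9.7833/(1+0.1235)^3 + 11.9562/(1+0.1235)^4 + 14.6116/(1+0.1235)^5 + 17.8569/(1+0.1235)^6 + 247.8675/(1+0.1235)^6 = 166.8654

£166.87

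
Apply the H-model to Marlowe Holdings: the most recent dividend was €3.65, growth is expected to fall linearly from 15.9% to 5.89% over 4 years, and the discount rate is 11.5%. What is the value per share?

€81.92

H-model: P₀ = D₀[(1+g_L) + H(g_S−g_L)]/(r−g_L), with H = 4/2 = 2.
P₀ = 3.65 × [(1+0.0589) + 2×(0.159−0.0589)] / (0.115−0.0589)
   = 3.65 × 1.2591 / 0.0561 = 81.9201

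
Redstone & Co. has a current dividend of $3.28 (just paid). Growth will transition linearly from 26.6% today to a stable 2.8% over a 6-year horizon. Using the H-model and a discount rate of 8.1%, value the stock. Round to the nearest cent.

H-model: P₀ = D₀[(1+g_L) + H(g_S−g_L)]/(r−g_L), with H = 6/2 = 3.
P₀ = 3.28 × [(1+0.028) + 3×(0.266−0.028)] / (0.081−0.028)
   = 3.28 × 1.7420 / 0.053 = 107.8068

$107.81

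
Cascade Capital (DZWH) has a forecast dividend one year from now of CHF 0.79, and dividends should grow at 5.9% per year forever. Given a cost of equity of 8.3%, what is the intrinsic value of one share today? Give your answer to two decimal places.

CHF 32.92

Gordon growth model: P₀ = D₁/(r − g), with D₁ = 0.79 given directly.
P₀ = 0.7900 / (0.083 − 0.059) = 0.7900 / 0.024 = 32.9167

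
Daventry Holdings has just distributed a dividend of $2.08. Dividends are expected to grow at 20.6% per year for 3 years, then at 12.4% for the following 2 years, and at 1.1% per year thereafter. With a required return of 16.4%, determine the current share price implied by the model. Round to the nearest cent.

Three-stage DDM. Project D₁…D_5; terminal Gordon value at t=5 with g = 0.011; discount at r = 0.164.
D_1 = 2.5085
D_2 = 3.0252
D_3 = 3.6484
D_4 = 4.1008
D_5 = 4.6093
TV_5 = 4.6600/(0.164−0.011) = 30.4577
P₀ = Σ Dₜ/(1+r)ᵗ + TV_5/(1+r)^5 = 25.3461

$25.35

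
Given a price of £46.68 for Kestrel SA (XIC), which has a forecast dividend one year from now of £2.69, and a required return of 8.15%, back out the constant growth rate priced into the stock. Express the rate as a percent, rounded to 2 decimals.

2.39%

From P₀ = D₁/(r − g), the implied growth is g = r − D₁/P₀.
g = 0.0815 − 2.69/46.68 = 0.0815 − 0.05763 = 0.02387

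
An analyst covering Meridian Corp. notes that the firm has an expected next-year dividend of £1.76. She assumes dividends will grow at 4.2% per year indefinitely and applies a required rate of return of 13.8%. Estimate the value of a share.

Gordon growth model: P₀ = D₁/(r − g), with D₁ = 1.76 given directly.
P₀ = 1.7600 / (0.138 − 0.042) = 1.7600 / 0.096 = 18.3333

£18.33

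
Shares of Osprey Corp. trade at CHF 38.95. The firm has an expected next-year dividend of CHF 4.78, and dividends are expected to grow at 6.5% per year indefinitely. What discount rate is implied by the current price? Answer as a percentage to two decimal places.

Rearranging the constant-growth DDM: r = D₁/P₀ + g.
r = 4.7800 / 38.95 + 0.065 = 0.12272 + 0.065 = 0.18772

18.77%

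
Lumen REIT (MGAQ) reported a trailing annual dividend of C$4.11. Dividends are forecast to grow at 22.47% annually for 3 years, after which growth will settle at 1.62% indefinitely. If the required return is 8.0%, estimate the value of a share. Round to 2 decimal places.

Two-stage DDM. Project D₁…D_3 at 0.2247, terminal growth 0.0162, discount at r = 0.08.
D_1 = 5.0335
D_2 = 6.1645
D_3 = 7.5497
Terminal value at t=3: TV = D_4/(r−g) = 7.6720/(0.08−0.0162) = 120.2512
P₀ = 5.0335/(1+0.08)^1 + 6.1645/(1+0.08)^2 + 7.5497/(1+0.08)^3 + 120.2512/(1+0.08)^3 = 111.3983

C$111.40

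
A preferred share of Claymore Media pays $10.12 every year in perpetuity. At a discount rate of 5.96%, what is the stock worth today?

$169.80

Zero-growth DDM (perpetuity): P₀ = D/r = 10.12 / 0.0596 = 169.7987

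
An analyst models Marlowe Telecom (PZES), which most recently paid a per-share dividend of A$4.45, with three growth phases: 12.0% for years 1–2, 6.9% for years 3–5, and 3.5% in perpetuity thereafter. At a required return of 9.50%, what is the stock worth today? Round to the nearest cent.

Three-stage DDM. Project D₁…D_5; terminal Gordon value at t=5 with g = 0.035; discount at r = 0.095.
D_1 = 4.9840
D_2 = 5.5821
D_3 = 5.9672
D_4 = 6.3790
D_5 = 6.8191
TV_5 = 7.0578/(0.095−0.035) = 117.6300
P₀ = Σ Dₜ/(1+r)ᵗ + TV_5/(1+r)^5 = 97.2427

A$97.24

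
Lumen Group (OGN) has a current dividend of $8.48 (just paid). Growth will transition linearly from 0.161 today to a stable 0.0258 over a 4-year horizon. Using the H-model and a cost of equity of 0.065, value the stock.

$280.40

H-model: P₀ = D₀[(1+g_L) + H(g_S−g_L)]/(r−g_L), with H = 4/2 = 2.
P₀ = 8.48 × [(1+0.0258) + 2×(0.161−0.0258)] / (0.065−0.0258)
   = 8.48 × 1.2962 / 0.0392 = 280.4024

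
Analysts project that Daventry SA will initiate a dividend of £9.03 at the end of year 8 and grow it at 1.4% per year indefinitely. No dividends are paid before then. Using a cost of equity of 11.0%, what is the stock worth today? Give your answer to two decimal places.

£45.31

Deferred-dividend DDM. At t=7 the remaining stream is a growing perpetuity with first payment D_8 = 9.03.
V_7 = D_8/(r−g) = 9.03/(0.11−0.014) = 94.0625
P₀ = V_7/(1+r)^7 = 94.0625/(1+0.11)^7 = 45.3060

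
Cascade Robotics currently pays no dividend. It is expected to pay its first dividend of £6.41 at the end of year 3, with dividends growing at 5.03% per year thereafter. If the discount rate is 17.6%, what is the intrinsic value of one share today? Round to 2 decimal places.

£36.87

Deferred-dividend DDM. At t=2 the remaining stream is a growing perpetuity with first payment D_3 = 6.41.
V_2 = D_3/(r−g) = 6.41/(0.176−0.0503) = 50.9944
P₀ = V_2/(1+r)^2 = 50.9944/(1+0.176)^2 = 36.8730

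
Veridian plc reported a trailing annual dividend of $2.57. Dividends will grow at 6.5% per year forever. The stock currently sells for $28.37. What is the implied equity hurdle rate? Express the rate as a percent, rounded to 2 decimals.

Rearranging the constant-growth DDM: r = D₁/P₀ + g.
D₁ = 2.57 × (1 + 0.065) = 2.7370.
r = 2.7370 / 28.37 + 0.065 = 0.09648 + 0.065 = 0.16148

16.15%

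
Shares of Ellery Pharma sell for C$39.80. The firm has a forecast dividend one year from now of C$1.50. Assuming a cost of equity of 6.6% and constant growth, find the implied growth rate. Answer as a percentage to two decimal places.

From P₀ = D₁/(r − g), the implied growth is g = r − D₁/P₀.
g = 0.066 − 1.50/39.80 = 0.066 − 0.03769 = 0.02831

2.83%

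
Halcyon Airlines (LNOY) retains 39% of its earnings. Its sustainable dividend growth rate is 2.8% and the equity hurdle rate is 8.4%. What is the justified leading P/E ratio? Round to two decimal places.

10.89

Payout ratio b = 1 − 0.39 = 0.61.
Justified leading P/E = b/(r−g) = 0.61/(0.084−0.028) = 10.8929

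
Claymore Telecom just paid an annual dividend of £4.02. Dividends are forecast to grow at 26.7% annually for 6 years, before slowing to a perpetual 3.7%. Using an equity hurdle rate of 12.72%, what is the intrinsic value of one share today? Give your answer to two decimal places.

Two-stage DDM. Project D₁…D_6 at 0.267, terminal growth 0.037, discount at r = 0.1272.
D_1 = 5.0933
D_2 = 6.4533
D_3 = 8.1763
D_4 = 10.3594
D_5 = 13.1253
D_6 = 16.6298
Terminal value at t=6: TV = D_7/(r−g) = 17.2451/(0.1272−0.037) = 191.1868
P₀ = 5.0933/(1+0.1272)^1 + 6.4533/(1+0.1272)^2 + 8.1763/(1+0.1272)^3 + 10.3594/(1+0.1272)^4 + 13.1253/(1+0.1272)^5 + 16.6298/(1+0.1272)^6 + 191.1868/(1+0.1272)^6 = 130.2514

£130.25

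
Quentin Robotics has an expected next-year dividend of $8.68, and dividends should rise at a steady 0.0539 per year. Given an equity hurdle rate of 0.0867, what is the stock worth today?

$264.63

Gordon growth model: P₀ = D₁/(r − g), with D₁ = 8.68 given directly.
P₀ = 8.6800 / (0.0867 − 0.0539) = 8.6800 / 0.0328 = 264.6341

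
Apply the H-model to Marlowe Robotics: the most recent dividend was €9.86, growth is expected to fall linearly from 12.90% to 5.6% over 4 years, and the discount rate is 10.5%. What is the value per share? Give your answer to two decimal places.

H-model: P₀ = D₀[(1+g_L) + H(g_S−g_L)]/(r−g_L), with H = 4/2 = 2.
P₀ = 9.86 × [(1+0.056) + 2×(0.129−0.056)] / (0.105−0.056)
   = 9.86 × 1.2020 / 0.049 = 241.8718

€241.87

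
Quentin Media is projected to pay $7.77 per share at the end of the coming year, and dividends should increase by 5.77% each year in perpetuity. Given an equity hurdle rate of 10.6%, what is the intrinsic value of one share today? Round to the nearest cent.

$160.87

Gordon growth model: P₀ = D₁/(r − g), with D₁ = 7.77 given directly.
P₀ = 7.7700 / (0.106 − 0.0577) = 7.7700 / 0.0483 = 160.8696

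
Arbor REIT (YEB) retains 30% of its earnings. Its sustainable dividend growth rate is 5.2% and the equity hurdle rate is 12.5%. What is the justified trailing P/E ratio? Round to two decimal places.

10.09

Payout ratio b = 1 − 0.30 = 0.70.
Justified trailing P/E = b(1+g)/(r−g) = 0.70×(1+0.052)/(0.125−0.052) = 10.0877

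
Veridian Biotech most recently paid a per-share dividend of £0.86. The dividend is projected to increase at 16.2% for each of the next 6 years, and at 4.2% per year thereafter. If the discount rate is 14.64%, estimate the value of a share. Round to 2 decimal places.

Two-stage DDM. Project D₁…D_6 at 0.162, terminal growth 0.042, discount at r = 0.1464.
D_1 = 0.9993
D_2 = 1.1612
D_3 = 1.3493
D_4 = 1.5679
D_5 = 1.8219
D_6 = 2.1171
Terminal value at t=6: TV = D_7/(r−g) = 2.2060/(0.1464−0.042) = 21.1301
P₀ = 0.9993/(1+0.1464)^1 + 1.1612/(1+0.1464)^2 + 1.3493/(1+0.1464)^3 + 1.5679/(1+0.1464)^4 + 1.8219/(1+0.1464)^5 + 2.1171/(1+0.1464)^6 + 21.1301/(1+0.1464)^6 = 14.7200

£14.72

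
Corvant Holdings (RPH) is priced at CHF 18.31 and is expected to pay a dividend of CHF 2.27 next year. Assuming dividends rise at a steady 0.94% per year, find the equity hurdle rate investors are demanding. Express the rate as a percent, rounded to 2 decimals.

13.34%

Rearranging the constant-growth DDM: r = D₁/P₀ + g.
r = 2.2700 / 18.31 + 0.0094 = 0.12398 + 0.0094 = 0.13338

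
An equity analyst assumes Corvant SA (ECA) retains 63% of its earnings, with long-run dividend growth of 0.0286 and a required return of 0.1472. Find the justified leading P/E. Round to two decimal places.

3.12

Payout ratio b = 1 − 0.63 = 0.37.
Justified leading P/E = b/(r−g) = 0.37/(0.1472−0.0286) = 3.1197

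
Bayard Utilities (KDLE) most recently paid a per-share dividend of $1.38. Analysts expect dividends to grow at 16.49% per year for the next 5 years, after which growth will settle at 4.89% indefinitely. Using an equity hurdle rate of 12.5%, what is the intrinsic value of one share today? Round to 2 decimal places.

$30.31

Two-stage DDM. Project D₁…D_5 at 0.1649, terminal growth 0.0489, discount at r = 0.125.
D_1 = 1.6076
D_2 = 1.8726
D_3 = 2.1814
D_4 = 2.5412
D_5 = 2.9602
Terminal value at t=5: TV = D_6/(r−g) = 3.1050/(0.125−0.0489) = 40.8011
P₀ = 1.6076/(1+0.125)^1 + 1.8726/(1+0.125)^2 + 2.1814/(1+0.125)^3 + 2.5412/(1+0.125)^4 + 2.9602/(1+0.125)^5 + 40.8011/(1+0.125)^5 = 30.3115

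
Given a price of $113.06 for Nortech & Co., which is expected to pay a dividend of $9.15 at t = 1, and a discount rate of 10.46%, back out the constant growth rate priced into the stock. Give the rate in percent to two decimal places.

From P₀ = D₁/(r − g), the implied growth is g = r − D₁/P₀.
g = 0.1046 − 9.15/113.06 = 0.1046 − 0.08093 = 0.02367

2.37%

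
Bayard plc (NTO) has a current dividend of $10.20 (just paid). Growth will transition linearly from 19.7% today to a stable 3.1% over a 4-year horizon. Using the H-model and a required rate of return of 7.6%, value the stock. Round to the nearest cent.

$308.95

H-model: P₀ = D₀[(1+g_L) + H(g_S−g_L)]/(r−g_L), with H = 4/2 = 2.
P₀ = 10.20 × [(1+0.031) + 2×(0.197−0.031)] / (0.076−0.031)
   = 10.20 × 1.3630 / 0.045 = 308.9467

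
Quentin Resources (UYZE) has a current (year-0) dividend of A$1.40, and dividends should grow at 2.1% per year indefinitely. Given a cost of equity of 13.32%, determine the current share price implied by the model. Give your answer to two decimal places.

Gordon growth model: P₀ = D₁/(r − g). D₁ = 1.40 × (1 + 0.021) = 1.4294.
P₀ = 1.4294 / (0.1332 − 0.021) = 1.4294 / 0.1122 = 12.7398

A$12.74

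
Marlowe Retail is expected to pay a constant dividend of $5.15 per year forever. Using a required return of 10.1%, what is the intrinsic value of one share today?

Zero-growth DDM (perpetuity): P₀ = D/r = 5.15 / 0.101 = 50.9901

$50.99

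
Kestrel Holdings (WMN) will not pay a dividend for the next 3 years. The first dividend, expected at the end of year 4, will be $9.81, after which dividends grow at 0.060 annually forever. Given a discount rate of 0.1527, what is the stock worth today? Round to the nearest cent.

$69.09

Deferred-dividend DDM. At t=3 the remaining stream is a growing perpetuity with first payment D_4 = 9.81.
V_3 = D_4/(r−g) = 9.81/(0.1527−0.06) = 105.8252
P₀ = V_3/(1+r)^3 = 105.8252/(1+0.1527)^3 = 69.0940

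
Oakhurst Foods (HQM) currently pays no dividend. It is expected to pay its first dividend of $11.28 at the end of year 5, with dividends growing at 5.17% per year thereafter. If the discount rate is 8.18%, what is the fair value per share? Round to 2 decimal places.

Deferred-dividend DDM. At t=4 the remaining stream is a growing perpetuity with first payment D_5 = 11.28.
V_4 = D_5/(r−g) = 11.28/(0.0818−0.0517) = 374.7508
P₀ = V_4/(1+r)^4 = 374.7508/(1+0.0818)^4 = 273.6243

$273.62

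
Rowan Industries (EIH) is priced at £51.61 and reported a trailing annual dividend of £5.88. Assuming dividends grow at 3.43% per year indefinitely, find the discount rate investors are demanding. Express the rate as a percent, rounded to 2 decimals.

15.21%

Rearranging the constant-growth DDM: r = D₁/P₀ + g.
D₁ = 5.88 × (1 + 0.0343) = 6.0817.
r = 6.0817 / 51.61 + 0.0343 = 0.11784 + 0.0343 = 0.15214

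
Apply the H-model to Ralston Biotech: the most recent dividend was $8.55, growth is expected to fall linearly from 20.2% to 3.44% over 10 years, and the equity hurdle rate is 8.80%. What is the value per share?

$298.68

H-model: P₀ = D₀[(1+g_L) + H(g_S−g_L)]/(r−g_L), with H = 10/2 = 5.
P₀ = 8.55 × [(1+0.0344) + 5×(0.202−0.0344)] / (0.088−0.0344)
   = 8.55 × 1.8724 / 0.0536 = 298.6757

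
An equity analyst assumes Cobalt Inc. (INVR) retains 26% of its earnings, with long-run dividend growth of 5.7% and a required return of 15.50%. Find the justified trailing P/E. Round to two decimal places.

Payout ratio b = 1 − 0.26 = 0.74.
Justified trailing P/E = b(1+g)/(r−g) = 0.74×(1+0.057)/(0.155−0.057) = 7.9814

7.98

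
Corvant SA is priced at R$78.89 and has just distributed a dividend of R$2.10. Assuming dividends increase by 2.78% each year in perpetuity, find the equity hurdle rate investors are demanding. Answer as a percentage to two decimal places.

5.52%

Rearranging the constant-growth DDM: r = D₁/P₀ + g.
D₁ = 2.10 × (1 + 0.0278) = 2.1584.
r = 2.1584 / 78.89 + 0.0278 = 0.02736 + 0.0278 = 0.05516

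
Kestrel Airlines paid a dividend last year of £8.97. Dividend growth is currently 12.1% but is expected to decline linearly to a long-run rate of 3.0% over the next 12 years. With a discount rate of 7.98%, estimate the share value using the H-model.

H-model: P₀ = D₀[(1+g_L) + H(g_S−g_L)]/(r−g_L), with H = 12/2 = 6.
P₀ = 8.97 × [(1+0.03) + 6×(0.121−0.03)] / (0.0798−0.03)
   = 8.97 × 1.5760 / 0.0498 = 283.8699

£283.87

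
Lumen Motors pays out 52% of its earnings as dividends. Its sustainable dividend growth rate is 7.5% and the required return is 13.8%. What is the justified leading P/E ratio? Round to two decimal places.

Justified leading P/E = b/(r−g) = 0.52/(0.138−0.075) = 8.2540

8.25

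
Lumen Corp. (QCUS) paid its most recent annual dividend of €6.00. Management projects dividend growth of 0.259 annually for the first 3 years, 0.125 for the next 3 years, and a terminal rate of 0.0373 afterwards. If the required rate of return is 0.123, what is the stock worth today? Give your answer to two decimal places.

Three-stage DDM. Project D₁…D_6; terminal Gordon value at t=6 with g = 0.0373; discount at r = 0.123.
D_1 = 7.5540
D_2 = 9.5105
D_3 = 11.9737
D_4 = 13.4704
D_5 = 15.1542
D_6 = 17.0485
TV_6 = 17.6844/(0.123−0.0373) = 206.3524
P₀ = Σ Dₜ/(1+r)ᵗ + TV_6/(1+r)^6 = 151.0564

€151.06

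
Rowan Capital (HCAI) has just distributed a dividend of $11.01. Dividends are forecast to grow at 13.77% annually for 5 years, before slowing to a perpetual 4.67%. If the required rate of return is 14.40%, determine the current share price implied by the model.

Two-stage DDM. Project D₁…D_5 at 0.1377, terminal growth 0.0467, discount at r = 0.144.
D_1 = 12.5261
D_2 = 14.2509
D_3 = 16.2133
D_4 = 18.4458
D_5 = 20.9858
Terminal value at t=5: TV = D_6/(r−g) = 21.9659/(0.144−0.0467) = 225.7540
P₀ = 12.5261/(1+0.144)^1 + 14.2509/(1+0.144)^2 + 16.2133/(1+0.144)^3 + 18.4458/(1+0.144)^4 + 20.9858/(1+0.144)^5 + 225.7540/(1+0.144)^5 = 169.3612

$169.36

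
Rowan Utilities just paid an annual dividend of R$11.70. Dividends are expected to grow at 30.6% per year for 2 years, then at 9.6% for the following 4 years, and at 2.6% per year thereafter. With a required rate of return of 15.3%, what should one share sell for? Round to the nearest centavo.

Three-stage DDM. Project D₁…D_6; terminal Gordon value at t=6 with g = 0.026; discount at r = 0.153.
D_1 = 15.2802
D_2 = 19.9559
D_3 = 21.8717
D_4 = 23.9714
D_5 = 26.2726
D_6 = 28.7948
TV_6 = 29.5435/(0.153−0.026) = 232.6259
P₀ = Σ Dₜ/(1+r)ᵗ + TV_6/(1+r)^6 = 180.2559

R$180.26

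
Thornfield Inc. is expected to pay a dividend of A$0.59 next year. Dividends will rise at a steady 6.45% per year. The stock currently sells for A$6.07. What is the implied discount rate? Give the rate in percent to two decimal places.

Rearranging the constant-growth DDM: r = D₁/P₀ + g.
r = 0.5900 / 6.07 + 0.0645 = 0.09720 + 0.0645 = 0.16170

16.17%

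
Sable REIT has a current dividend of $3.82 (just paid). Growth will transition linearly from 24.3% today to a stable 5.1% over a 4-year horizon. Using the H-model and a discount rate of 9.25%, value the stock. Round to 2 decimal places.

$132.09

H-model: P₀ = D₀[(1+g_L) + H(g_S−g_L)]/(r−g_L), with H = 4/2 = 2.
P₀ = 3.82 × [(1+0.051) + 2×(0.243−0.051)] / (0.0925−0.051)
   = 3.82 × 1.4350 / 0.0415 = 132.0892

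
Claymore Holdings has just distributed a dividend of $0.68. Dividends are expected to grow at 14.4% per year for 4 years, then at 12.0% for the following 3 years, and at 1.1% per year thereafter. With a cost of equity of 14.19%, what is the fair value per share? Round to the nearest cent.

Three-stage DDM. Project D₁…D_7; terminal Gordon value at t=7 with g = 0.011; discount at r = 0.1419.
D_1 = 0.7779
D_2 = 0.8899
D_3 = 1.0181
D_4 = 1.1647
D_5 = 1.3045
D_6 = 1.4610
D_7 = 1.6363
TV_7 = 1.6543/(0.1419−0.011) = 12.6380
P₀ = Σ Dₜ/(1+r)ᵗ + TV_7/(1+r)^7 = 9.7018

$9.70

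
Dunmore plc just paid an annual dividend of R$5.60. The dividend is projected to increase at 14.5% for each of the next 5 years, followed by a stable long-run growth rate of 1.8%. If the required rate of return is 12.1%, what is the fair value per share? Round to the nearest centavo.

Two-stage DDM. Project D₁…D_5 at 0.145, terminal growth 0.018, discount at r = 0.121.
D_1 = 6.4120
D_2 = 7.3417
D_3 = 8.4063
D_4 = 9.6252
D_5 = 11.0209
Terminal value at t=5: TV = D_6/(r−g) = 11.2192/(0.121−0.018) = 108.9246
P₀ = 6.4120/(1+0.121)^1 + 7.3417/(1+0.121)^2 + 8.4063/(1+0.121)^3 + 9.6252/(1+0.121)^4 + 11.0209/(1+0.121)^5 + 108.9246/(1+0.121)^5 = 91.3821

R$91.38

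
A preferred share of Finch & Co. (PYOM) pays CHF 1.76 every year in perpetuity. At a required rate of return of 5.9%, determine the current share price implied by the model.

Zero-growth DDM (perpetuity): P₀ = D/r = 1.76 / 0.059 = 29.8305

CHF 29.83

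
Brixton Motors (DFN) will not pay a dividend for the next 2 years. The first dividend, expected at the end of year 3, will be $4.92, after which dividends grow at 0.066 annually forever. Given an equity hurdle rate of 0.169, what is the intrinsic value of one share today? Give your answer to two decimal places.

$34.95

Deferred-dividend DDM. At t=2 the remaining stream is a growing perpetuity with first payment D_3 = 4.92.
V_2 = D_3/(r−g) = 4.92/(0.169−0.066) = 47.7670
P₀ = V_2/(1+r)^2 = 47.7670/(1+0.169)^2 = 34.9542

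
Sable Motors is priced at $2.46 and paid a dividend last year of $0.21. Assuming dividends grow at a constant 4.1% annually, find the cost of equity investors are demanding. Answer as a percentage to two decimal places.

Rearranging the constant-growth DDM: r = D₁/P₀ + g.
D₁ = 0.21 × (1 + 0.041) = 0.2186.
r = 0.2186 / 2.46 + 0.041 = 0.08887 + 0.041 = 0.12987

12.99%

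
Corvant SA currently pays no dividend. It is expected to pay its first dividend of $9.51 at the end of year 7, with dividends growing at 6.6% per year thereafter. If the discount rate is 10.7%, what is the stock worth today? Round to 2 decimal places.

Deferred-dividend DDM. At t=6 the remaining stream is a growing perpetuity with first payment D_7 = 9.51.
V_6 = D_7/(r−g) = 9.51/(0.107−0.066) = 231.9512
P₀ = V_6/(1+r)^6 = 231.9512/(1+0.107)^6 = 126.0407

$126.04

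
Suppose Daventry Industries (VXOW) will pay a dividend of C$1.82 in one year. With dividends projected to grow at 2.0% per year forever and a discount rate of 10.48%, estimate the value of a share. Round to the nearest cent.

Gordon growth model: P₀ = D₁/(r − g), with D₁ = 1.82 given directly.
P₀ = 1.8200 / (0.1048 − 0.02) = 1.8200 / 0.0848 = 21.4623

C$21.46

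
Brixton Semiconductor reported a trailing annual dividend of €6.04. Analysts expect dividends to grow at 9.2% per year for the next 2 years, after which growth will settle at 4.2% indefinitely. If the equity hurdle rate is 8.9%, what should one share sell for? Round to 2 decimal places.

Two-stage DDM. Project D₁…D_2 at 0.092, terminal growth 0.042, discount at r = 0.089.
D_1 = 6.5957
D_2 = 7.2025
Terminal value at t=2: TV = D_3/(r−g) = 7.5050/(0.089−0.042) = 159.6806
P₀ = 6.5957/(1+0.089)^1 + 7.2025/(1+0.089)^2 + 159.6806/(1+0.089)^2 = 146.7769

€146.78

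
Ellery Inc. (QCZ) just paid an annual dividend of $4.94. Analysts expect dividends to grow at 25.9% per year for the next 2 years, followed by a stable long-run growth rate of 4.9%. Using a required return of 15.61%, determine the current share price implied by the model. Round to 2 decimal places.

$68.62

Two-stage DDM. Project D₁…D_2 at 0.259, terminal growth 0.049, discount at r = 0.1561.
D_1 = 6.2195
D_2 = 7.8303
Terminal value at t=2: TV = D_3/(r−g) = 8.2140/(0.1561−0.049) = 76.6945
P₀ = 6.2195/(1+0.1561)^1 + 7.8303/(1+0.1561)^2 + 76.6945/(1+0.1561)^2 = 68.6199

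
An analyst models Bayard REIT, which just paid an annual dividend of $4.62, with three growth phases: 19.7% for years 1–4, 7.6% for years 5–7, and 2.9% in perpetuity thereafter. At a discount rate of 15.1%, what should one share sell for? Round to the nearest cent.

$71.83

Three-stage DDM. Project D₁…D_7; terminal Gordon value at t=7 with g = 0.029; discount at r = 0.151.
D_1 = 5.5301
D_2 = 6.6196
D_3 = 7.9236
D_4 = 9.4846
D_5 = 10.2054
D_6 = 10.9810
D_7 = 11.8156
TV_7 = 12.1582/(0.151−0.029) = 99.6577
P₀ = Σ Dₜ/(1+r)ᵗ + TV_7/(1+r)^7 = 71.8290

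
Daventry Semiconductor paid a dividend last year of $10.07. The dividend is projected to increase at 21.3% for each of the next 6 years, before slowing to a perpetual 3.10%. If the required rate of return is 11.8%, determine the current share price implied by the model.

Two-stage DDM. Project D₁…D_6 at 0.213, terminal growth 0.031, discount at r = 0.118.
D_1 = 12.2149
D_2 = 14.8167
D_3 = 17.9726
D_4 = 21.8008
D_5 = 26.4444
D_6 = 32.0770
Terminal value at t=6: TV = D_7/(r−g) = 33.0714/(0.118−0.031) = 380.1314
P₀ = 12.2149/(1+0.118)^1 + 14.8167/(1+0.118)^2 + 17.9726/(1+0.118)^3 + 21.8008/(1+0.118)^4 + 26.4444/(1+0.118)^5 + 32.0770/(1+0.118)^6 + 380.1314/(1+0.118)^6 = 275.8245

$275.82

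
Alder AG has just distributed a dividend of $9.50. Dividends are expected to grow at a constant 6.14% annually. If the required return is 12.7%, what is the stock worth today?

Gordon growth model: P₀ = D₁/(r − g). D₁ = 9.50 × (1 + 0.0614) = 10.0833.
P₀ = 10.0833 / (0.127 − 0.0614) = 10.0833 / 0.0656 = 153.7088

$153.71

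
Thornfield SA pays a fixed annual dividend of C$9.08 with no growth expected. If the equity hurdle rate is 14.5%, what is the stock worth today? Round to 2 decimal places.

Zero-growth DDM (perpetuity): P₀ = D/r = 9.08 / 0.145 = 62.6207

C$62.62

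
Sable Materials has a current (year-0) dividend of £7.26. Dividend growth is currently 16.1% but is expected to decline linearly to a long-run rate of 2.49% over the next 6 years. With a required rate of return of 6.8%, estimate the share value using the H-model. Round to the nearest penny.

£241.42

H-model: P₀ = D₀[(1+g_L) + H(g_S−g_L)]/(r−g_L), with H = 6/2 = 3.
P₀ = 7.26 × [(1+0.0249) + 3×(0.161−0.0249)] / (0.068−0.0249)
   = 7.26 × 1.4332 / 0.0431 = 241.4161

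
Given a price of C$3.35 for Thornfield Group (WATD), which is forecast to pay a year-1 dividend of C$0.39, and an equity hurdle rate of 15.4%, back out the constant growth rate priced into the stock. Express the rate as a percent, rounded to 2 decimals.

3.76%

From P₀ = D₁/(r − g), the implied growth is g = r − D₁/P₀.
g = 0.154 − 0.39/3.35 = 0.154 − 0.11642 = 0.03758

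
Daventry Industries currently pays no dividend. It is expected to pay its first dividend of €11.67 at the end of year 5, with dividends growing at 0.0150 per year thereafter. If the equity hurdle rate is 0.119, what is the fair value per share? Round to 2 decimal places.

€71.57

Deferred-dividend DDM. At t=4 the remaining stream is a growing perpetuity with first payment D_5 = 11.67.
V_4 = D_5/(r−g) = 11.67/(0.119−0.015) = 112.2115
P₀ = V_4/(1+r)^4 = 112.2115/(1+0.119)^4 = 71.5677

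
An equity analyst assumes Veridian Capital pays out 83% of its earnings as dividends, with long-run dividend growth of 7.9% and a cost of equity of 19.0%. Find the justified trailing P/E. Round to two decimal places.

Justified trailing P/E = b(1+g)/(r−g) = 0.83×(1+0.079)/(0.19−0.079) = 8.0682

8.07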